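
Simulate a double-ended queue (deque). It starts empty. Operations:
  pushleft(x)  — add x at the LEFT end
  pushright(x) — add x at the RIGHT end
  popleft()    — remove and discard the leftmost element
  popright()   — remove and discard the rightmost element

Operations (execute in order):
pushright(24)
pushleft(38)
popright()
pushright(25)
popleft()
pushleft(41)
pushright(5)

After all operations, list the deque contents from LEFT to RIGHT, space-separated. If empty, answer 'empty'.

pushright(24): [24]
pushleft(38): [38, 24]
popright(): [38]
pushright(25): [38, 25]
popleft(): [25]
pushleft(41): [41, 25]
pushright(5): [41, 25, 5]

Answer: 41 25 5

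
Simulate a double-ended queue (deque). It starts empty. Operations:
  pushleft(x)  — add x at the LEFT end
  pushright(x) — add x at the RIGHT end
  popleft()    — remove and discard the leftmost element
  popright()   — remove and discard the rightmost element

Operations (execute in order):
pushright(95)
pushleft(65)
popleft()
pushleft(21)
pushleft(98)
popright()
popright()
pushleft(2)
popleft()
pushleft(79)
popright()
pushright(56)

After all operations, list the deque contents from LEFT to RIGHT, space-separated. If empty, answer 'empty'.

pushright(95): [95]
pushleft(65): [65, 95]
popleft(): [95]
pushleft(21): [21, 95]
pushleft(98): [98, 21, 95]
popright(): [98, 21]
popright(): [98]
pushleft(2): [2, 98]
popleft(): [98]
pushleft(79): [79, 98]
popright(): [79]
pushright(56): [79, 56]

Answer: 79 56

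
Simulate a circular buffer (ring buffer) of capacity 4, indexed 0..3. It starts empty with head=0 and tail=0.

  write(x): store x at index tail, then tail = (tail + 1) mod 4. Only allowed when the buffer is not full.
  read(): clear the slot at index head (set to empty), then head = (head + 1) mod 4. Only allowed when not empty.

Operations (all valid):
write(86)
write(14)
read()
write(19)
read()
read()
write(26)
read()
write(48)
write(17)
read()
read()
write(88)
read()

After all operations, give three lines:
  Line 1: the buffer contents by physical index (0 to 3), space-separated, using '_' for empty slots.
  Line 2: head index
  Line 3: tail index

write(86): buf=[86 _ _ _], head=0, tail=1, size=1
write(14): buf=[86 14 _ _], head=0, tail=2, size=2
read(): buf=[_ 14 _ _], head=1, tail=2, size=1
write(19): buf=[_ 14 19 _], head=1, tail=3, size=2
read(): buf=[_ _ 19 _], head=2, tail=3, size=1
read(): buf=[_ _ _ _], head=3, tail=3, size=0
write(26): buf=[_ _ _ 26], head=3, tail=0, size=1
read(): buf=[_ _ _ _], head=0, tail=0, size=0
write(48): buf=[48 _ _ _], head=0, tail=1, size=1
write(17): buf=[48 17 _ _], head=0, tail=2, size=2
read(): buf=[_ 17 _ _], head=1, tail=2, size=1
read(): buf=[_ _ _ _], head=2, tail=2, size=0
write(88): buf=[_ _ 88 _], head=2, tail=3, size=1
read(): buf=[_ _ _ _], head=3, tail=3, size=0

Answer: _ _ _ _
3
3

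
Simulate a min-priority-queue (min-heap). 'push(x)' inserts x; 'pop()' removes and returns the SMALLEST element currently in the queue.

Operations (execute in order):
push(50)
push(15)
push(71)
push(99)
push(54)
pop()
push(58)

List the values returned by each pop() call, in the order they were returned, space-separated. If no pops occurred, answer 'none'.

push(50): heap contents = [50]
push(15): heap contents = [15, 50]
push(71): heap contents = [15, 50, 71]
push(99): heap contents = [15, 50, 71, 99]
push(54): heap contents = [15, 50, 54, 71, 99]
pop() → 15: heap contents = [50, 54, 71, 99]
push(58): heap contents = [50, 54, 58, 71, 99]

Answer: 15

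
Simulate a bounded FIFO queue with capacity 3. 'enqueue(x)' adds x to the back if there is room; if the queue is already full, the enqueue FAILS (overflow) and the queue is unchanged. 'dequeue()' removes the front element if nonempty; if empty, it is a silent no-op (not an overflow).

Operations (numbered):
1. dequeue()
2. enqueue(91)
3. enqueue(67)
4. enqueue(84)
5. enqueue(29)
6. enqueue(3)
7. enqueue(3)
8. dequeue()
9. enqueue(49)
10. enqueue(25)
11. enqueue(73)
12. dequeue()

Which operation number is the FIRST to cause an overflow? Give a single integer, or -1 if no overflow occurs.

Answer: 5

Derivation:
1. dequeue(): empty, no-op, size=0
2. enqueue(91): size=1
3. enqueue(67): size=2
4. enqueue(84): size=3
5. enqueue(29): size=3=cap → OVERFLOW (fail)
6. enqueue(3): size=3=cap → OVERFLOW (fail)
7. enqueue(3): size=3=cap → OVERFLOW (fail)
8. dequeue(): size=2
9. enqueue(49): size=3
10. enqueue(25): size=3=cap → OVERFLOW (fail)
11. enqueue(73): size=3=cap → OVERFLOW (fail)
12. dequeue(): size=2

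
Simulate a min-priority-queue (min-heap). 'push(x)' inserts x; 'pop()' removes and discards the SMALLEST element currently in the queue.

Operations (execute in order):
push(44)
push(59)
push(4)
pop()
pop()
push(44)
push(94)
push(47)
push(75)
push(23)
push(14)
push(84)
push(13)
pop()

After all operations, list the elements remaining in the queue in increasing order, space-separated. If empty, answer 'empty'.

push(44): heap contents = [44]
push(59): heap contents = [44, 59]
push(4): heap contents = [4, 44, 59]
pop() → 4: heap contents = [44, 59]
pop() → 44: heap contents = [59]
push(44): heap contents = [44, 59]
push(94): heap contents = [44, 59, 94]
push(47): heap contents = [44, 47, 59, 94]
push(75): heap contents = [44, 47, 59, 75, 94]
push(23): heap contents = [23, 44, 47, 59, 75, 94]
push(14): heap contents = [14, 23, 44, 47, 59, 75, 94]
push(84): heap contents = [14, 23, 44, 47, 59, 75, 84, 94]
push(13): heap contents = [13, 14, 23, 44, 47, 59, 75, 84, 94]
pop() → 13: heap contents = [14, 23, 44, 47, 59, 75, 84, 94]

Answer: 14 23 44 47 59 75 84 94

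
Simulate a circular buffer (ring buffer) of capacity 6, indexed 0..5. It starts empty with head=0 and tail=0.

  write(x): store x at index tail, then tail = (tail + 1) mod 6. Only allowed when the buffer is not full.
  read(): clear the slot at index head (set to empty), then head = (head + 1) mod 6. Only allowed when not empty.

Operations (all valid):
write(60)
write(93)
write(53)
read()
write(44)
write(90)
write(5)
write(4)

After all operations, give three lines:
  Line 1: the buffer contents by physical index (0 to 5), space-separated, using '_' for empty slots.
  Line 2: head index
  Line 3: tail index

write(60): buf=[60 _ _ _ _ _], head=0, tail=1, size=1
write(93): buf=[60 93 _ _ _ _], head=0, tail=2, size=2
write(53): buf=[60 93 53 _ _ _], head=0, tail=3, size=3
read(): buf=[_ 93 53 _ _ _], head=1, tail=3, size=2
write(44): buf=[_ 93 53 44 _ _], head=1, tail=4, size=3
write(90): buf=[_ 93 53 44 90 _], head=1, tail=5, size=4
write(5): buf=[_ 93 53 44 90 5], head=1, tail=0, size=5
write(4): buf=[4 93 53 44 90 5], head=1, tail=1, size=6

Answer: 4 93 53 44 90 5
1
1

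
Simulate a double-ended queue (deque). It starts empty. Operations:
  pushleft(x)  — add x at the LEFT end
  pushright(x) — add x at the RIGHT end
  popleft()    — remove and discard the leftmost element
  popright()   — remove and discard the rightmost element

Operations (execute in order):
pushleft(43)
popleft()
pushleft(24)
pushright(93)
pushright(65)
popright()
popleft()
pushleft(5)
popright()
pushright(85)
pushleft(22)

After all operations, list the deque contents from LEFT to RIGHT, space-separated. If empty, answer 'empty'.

pushleft(43): [43]
popleft(): []
pushleft(24): [24]
pushright(93): [24, 93]
pushright(65): [24, 93, 65]
popright(): [24, 93]
popleft(): [93]
pushleft(5): [5, 93]
popright(): [5]
pushright(85): [5, 85]
pushleft(22): [22, 5, 85]

Answer: 22 5 85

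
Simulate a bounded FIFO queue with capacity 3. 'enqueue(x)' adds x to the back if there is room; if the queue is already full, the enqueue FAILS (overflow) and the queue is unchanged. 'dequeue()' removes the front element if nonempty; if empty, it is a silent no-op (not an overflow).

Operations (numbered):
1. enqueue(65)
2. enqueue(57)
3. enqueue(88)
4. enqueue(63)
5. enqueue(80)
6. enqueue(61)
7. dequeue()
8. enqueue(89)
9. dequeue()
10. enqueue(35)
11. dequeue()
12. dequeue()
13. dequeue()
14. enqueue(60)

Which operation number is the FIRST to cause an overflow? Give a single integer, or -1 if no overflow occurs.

1. enqueue(65): size=1
2. enqueue(57): size=2
3. enqueue(88): size=3
4. enqueue(63): size=3=cap → OVERFLOW (fail)
5. enqueue(80): size=3=cap → OVERFLOW (fail)
6. enqueue(61): size=3=cap → OVERFLOW (fail)
7. dequeue(): size=2
8. enqueue(89): size=3
9. dequeue(): size=2
10. enqueue(35): size=3
11. dequeue(): size=2
12. dequeue(): size=1
13. dequeue(): size=0
14. enqueue(60): size=1

Answer: 4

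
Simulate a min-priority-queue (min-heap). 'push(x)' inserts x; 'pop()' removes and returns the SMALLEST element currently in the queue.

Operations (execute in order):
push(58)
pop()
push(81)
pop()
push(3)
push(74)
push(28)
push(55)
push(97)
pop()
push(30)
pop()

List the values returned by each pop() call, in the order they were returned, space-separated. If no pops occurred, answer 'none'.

push(58): heap contents = [58]
pop() → 58: heap contents = []
push(81): heap contents = [81]
pop() → 81: heap contents = []
push(3): heap contents = [3]
push(74): heap contents = [3, 74]
push(28): heap contents = [3, 28, 74]
push(55): heap contents = [3, 28, 55, 74]
push(97): heap contents = [3, 28, 55, 74, 97]
pop() → 3: heap contents = [28, 55, 74, 97]
push(30): heap contents = [28, 30, 55, 74, 97]
pop() → 28: heap contents = [30, 55, 74, 97]

Answer: 58 81 3 28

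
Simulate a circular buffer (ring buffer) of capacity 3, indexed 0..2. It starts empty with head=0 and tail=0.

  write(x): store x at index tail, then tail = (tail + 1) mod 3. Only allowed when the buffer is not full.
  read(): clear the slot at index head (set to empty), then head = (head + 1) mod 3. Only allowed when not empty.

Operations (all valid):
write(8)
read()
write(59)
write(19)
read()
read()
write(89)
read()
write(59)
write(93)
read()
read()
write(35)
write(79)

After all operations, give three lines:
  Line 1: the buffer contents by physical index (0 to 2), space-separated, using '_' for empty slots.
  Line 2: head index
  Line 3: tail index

Answer: 35 79 _
0
2

Derivation:
write(8): buf=[8 _ _], head=0, tail=1, size=1
read(): buf=[_ _ _], head=1, tail=1, size=0
write(59): buf=[_ 59 _], head=1, tail=2, size=1
write(19): buf=[_ 59 19], head=1, tail=0, size=2
read(): buf=[_ _ 19], head=2, tail=0, size=1
read(): buf=[_ _ _], head=0, tail=0, size=0
write(89): buf=[89 _ _], head=0, tail=1, size=1
read(): buf=[_ _ _], head=1, tail=1, size=0
write(59): buf=[_ 59 _], head=1, tail=2, size=1
write(93): buf=[_ 59 93], head=1, tail=0, size=2
read(): buf=[_ _ 93], head=2, tail=0, size=1
read(): buf=[_ _ _], head=0, tail=0, size=0
write(35): buf=[35 _ _], head=0, tail=1, size=1
write(79): buf=[35 79 _], head=0, tail=2, size=2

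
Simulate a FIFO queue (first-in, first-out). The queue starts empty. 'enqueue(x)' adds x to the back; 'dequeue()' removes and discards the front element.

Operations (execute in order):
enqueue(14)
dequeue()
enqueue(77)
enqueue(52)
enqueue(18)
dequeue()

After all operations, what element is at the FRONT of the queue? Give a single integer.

Answer: 52

Derivation:
enqueue(14): queue = [14]
dequeue(): queue = []
enqueue(77): queue = [77]
enqueue(52): queue = [77, 52]
enqueue(18): queue = [77, 52, 18]
dequeue(): queue = [52, 18]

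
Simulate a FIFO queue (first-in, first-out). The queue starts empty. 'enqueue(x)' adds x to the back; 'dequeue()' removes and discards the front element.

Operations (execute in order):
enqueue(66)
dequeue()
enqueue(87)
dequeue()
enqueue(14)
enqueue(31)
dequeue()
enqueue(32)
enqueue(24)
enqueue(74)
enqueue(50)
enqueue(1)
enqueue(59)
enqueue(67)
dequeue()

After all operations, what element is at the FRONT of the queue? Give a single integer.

enqueue(66): queue = [66]
dequeue(): queue = []
enqueue(87): queue = [87]
dequeue(): queue = []
enqueue(14): queue = [14]
enqueue(31): queue = [14, 31]
dequeue(): queue = [31]
enqueue(32): queue = [31, 32]
enqueue(24): queue = [31, 32, 24]
enqueue(74): queue = [31, 32, 24, 74]
enqueue(50): queue = [31, 32, 24, 74, 50]
enqueue(1): queue = [31, 32, 24, 74, 50, 1]
enqueue(59): queue = [31, 32, 24, 74, 50, 1, 59]
enqueue(67): queue = [31, 32, 24, 74, 50, 1, 59, 67]
dequeue(): queue = [32, 24, 74, 50, 1, 59, 67]

Answer: 32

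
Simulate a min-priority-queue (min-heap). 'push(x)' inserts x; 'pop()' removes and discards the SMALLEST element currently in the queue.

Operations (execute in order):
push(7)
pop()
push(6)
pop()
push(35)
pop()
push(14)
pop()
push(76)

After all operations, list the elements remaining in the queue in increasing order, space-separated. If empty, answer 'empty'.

push(7): heap contents = [7]
pop() → 7: heap contents = []
push(6): heap contents = [6]
pop() → 6: heap contents = []
push(35): heap contents = [35]
pop() → 35: heap contents = []
push(14): heap contents = [14]
pop() → 14: heap contents = []
push(76): heap contents = [76]

Answer: 76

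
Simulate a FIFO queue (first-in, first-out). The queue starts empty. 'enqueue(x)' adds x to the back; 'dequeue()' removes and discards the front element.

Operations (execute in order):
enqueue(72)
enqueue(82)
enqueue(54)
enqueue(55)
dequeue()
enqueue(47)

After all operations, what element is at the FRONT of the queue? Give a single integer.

enqueue(72): queue = [72]
enqueue(82): queue = [72, 82]
enqueue(54): queue = [72, 82, 54]
enqueue(55): queue = [72, 82, 54, 55]
dequeue(): queue = [82, 54, 55]
enqueue(47): queue = [82, 54, 55, 47]

Answer: 82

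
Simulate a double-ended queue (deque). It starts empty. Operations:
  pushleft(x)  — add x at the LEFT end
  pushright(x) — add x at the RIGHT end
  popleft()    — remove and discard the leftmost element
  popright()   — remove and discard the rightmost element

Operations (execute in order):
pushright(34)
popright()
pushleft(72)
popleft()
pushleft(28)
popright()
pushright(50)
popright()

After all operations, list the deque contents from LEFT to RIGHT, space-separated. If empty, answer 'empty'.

Answer: empty

Derivation:
pushright(34): [34]
popright(): []
pushleft(72): [72]
popleft(): []
pushleft(28): [28]
popright(): []
pushright(50): [50]
popright(): []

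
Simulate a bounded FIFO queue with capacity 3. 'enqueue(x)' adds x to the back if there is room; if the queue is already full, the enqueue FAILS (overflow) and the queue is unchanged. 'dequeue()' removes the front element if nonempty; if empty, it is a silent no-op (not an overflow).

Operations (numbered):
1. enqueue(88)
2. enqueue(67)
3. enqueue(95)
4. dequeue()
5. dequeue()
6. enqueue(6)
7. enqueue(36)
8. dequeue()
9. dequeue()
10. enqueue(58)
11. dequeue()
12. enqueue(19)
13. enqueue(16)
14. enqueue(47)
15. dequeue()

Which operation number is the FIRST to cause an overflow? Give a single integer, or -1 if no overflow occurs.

Answer: 14

Derivation:
1. enqueue(88): size=1
2. enqueue(67): size=2
3. enqueue(95): size=3
4. dequeue(): size=2
5. dequeue(): size=1
6. enqueue(6): size=2
7. enqueue(36): size=3
8. dequeue(): size=2
9. dequeue(): size=1
10. enqueue(58): size=2
11. dequeue(): size=1
12. enqueue(19): size=2
13. enqueue(16): size=3
14. enqueue(47): size=3=cap → OVERFLOW (fail)
15. dequeue(): size=2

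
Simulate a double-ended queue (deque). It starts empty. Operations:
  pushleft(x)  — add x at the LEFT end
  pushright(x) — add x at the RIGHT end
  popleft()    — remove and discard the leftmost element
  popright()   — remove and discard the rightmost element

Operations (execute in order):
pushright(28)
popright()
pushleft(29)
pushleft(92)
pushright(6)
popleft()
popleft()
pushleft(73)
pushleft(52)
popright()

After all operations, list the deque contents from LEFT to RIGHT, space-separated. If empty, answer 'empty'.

Answer: 52 73

Derivation:
pushright(28): [28]
popright(): []
pushleft(29): [29]
pushleft(92): [92, 29]
pushright(6): [92, 29, 6]
popleft(): [29, 6]
popleft(): [6]
pushleft(73): [73, 6]
pushleft(52): [52, 73, 6]
popright(): [52, 73]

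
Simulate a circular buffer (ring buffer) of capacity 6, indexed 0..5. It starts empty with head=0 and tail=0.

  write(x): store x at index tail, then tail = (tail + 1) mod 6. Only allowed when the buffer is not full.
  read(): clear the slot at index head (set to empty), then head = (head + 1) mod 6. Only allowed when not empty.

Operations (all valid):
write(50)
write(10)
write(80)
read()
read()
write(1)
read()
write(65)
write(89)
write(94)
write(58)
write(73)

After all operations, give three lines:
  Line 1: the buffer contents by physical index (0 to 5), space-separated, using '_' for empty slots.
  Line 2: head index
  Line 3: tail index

write(50): buf=[50 _ _ _ _ _], head=0, tail=1, size=1
write(10): buf=[50 10 _ _ _ _], head=0, tail=2, size=2
write(80): buf=[50 10 80 _ _ _], head=0, tail=3, size=3
read(): buf=[_ 10 80 _ _ _], head=1, tail=3, size=2
read(): buf=[_ _ 80 _ _ _], head=2, tail=3, size=1
write(1): buf=[_ _ 80 1 _ _], head=2, tail=4, size=2
read(): buf=[_ _ _ 1 _ _], head=3, tail=4, size=1
write(65): buf=[_ _ _ 1 65 _], head=3, tail=5, size=2
write(89): buf=[_ _ _ 1 65 89], head=3, tail=0, size=3
write(94): buf=[94 _ _ 1 65 89], head=3, tail=1, size=4
write(58): buf=[94 58 _ 1 65 89], head=3, tail=2, size=5
write(73): buf=[94 58 73 1 65 89], head=3, tail=3, size=6

Answer: 94 58 73 1 65 89
3
3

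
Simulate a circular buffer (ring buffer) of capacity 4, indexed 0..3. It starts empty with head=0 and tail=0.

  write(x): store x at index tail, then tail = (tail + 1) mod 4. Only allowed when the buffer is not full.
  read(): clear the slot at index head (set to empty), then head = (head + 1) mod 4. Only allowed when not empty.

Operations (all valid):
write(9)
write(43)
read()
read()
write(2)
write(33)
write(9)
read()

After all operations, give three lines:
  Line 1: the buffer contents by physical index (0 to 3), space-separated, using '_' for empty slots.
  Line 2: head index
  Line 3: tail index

write(9): buf=[9 _ _ _], head=0, tail=1, size=1
write(43): buf=[9 43 _ _], head=0, tail=2, size=2
read(): buf=[_ 43 _ _], head=1, tail=2, size=1
read(): buf=[_ _ _ _], head=2, tail=2, size=0
write(2): buf=[_ _ 2 _], head=2, tail=3, size=1
write(33): buf=[_ _ 2 33], head=2, tail=0, size=2
write(9): buf=[9 _ 2 33], head=2, tail=1, size=3
read(): buf=[9 _ _ 33], head=3, tail=1, size=2

Answer: 9 _ _ 33
3
1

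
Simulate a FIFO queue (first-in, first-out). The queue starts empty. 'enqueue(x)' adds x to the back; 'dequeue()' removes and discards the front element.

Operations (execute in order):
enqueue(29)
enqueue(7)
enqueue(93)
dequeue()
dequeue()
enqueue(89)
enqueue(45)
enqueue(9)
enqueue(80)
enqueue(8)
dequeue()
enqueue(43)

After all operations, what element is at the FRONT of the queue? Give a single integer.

enqueue(29): queue = [29]
enqueue(7): queue = [29, 7]
enqueue(93): queue = [29, 7, 93]
dequeue(): queue = [7, 93]
dequeue(): queue = [93]
enqueue(89): queue = [93, 89]
enqueue(45): queue = [93, 89, 45]
enqueue(9): queue = [93, 89, 45, 9]
enqueue(80): queue = [93, 89, 45, 9, 80]
enqueue(8): queue = [93, 89, 45, 9, 80, 8]
dequeue(): queue = [89, 45, 9, 80, 8]
enqueue(43): queue = [89, 45, 9, 80, 8, 43]

Answer: 89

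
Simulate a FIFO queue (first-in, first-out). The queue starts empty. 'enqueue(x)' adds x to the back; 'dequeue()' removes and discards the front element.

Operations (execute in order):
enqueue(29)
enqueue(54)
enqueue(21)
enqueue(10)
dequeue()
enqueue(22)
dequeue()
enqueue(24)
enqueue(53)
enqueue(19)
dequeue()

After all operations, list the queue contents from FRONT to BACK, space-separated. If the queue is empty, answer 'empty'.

Answer: 10 22 24 53 19

Derivation:
enqueue(29): [29]
enqueue(54): [29, 54]
enqueue(21): [29, 54, 21]
enqueue(10): [29, 54, 21, 10]
dequeue(): [54, 21, 10]
enqueue(22): [54, 21, 10, 22]
dequeue(): [21, 10, 22]
enqueue(24): [21, 10, 22, 24]
enqueue(53): [21, 10, 22, 24, 53]
enqueue(19): [21, 10, 22, 24, 53, 19]
dequeue(): [10, 22, 24, 53, 19]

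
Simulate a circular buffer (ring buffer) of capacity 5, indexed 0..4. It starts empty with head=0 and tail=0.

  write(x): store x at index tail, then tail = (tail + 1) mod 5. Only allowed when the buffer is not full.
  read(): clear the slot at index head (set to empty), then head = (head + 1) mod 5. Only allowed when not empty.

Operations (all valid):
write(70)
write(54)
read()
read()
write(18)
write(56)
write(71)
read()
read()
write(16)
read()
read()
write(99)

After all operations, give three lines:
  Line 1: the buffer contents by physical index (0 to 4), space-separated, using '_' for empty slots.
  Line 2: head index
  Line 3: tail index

write(70): buf=[70 _ _ _ _], head=0, tail=1, size=1
write(54): buf=[70 54 _ _ _], head=0, tail=2, size=2
read(): buf=[_ 54 _ _ _], head=1, tail=2, size=1
read(): buf=[_ _ _ _ _], head=2, tail=2, size=0
write(18): buf=[_ _ 18 _ _], head=2, tail=3, size=1
write(56): buf=[_ _ 18 56 _], head=2, tail=4, size=2
write(71): buf=[_ _ 18 56 71], head=2, tail=0, size=3
read(): buf=[_ _ _ 56 71], head=3, tail=0, size=2
read(): buf=[_ _ _ _ 71], head=4, tail=0, size=1
write(16): buf=[16 _ _ _ 71], head=4, tail=1, size=2
read(): buf=[16 _ _ _ _], head=0, tail=1, size=1
read(): buf=[_ _ _ _ _], head=1, tail=1, size=0
write(99): buf=[_ 99 _ _ _], head=1, tail=2, size=1

Answer: _ 99 _ _ _
1
2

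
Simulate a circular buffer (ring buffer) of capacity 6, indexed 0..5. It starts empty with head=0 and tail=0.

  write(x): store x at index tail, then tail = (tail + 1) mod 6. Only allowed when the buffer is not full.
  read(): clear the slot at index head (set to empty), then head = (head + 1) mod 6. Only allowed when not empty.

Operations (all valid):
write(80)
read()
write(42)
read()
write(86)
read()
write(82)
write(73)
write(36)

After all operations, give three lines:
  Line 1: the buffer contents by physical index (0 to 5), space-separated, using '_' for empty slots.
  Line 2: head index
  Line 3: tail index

write(80): buf=[80 _ _ _ _ _], head=0, tail=1, size=1
read(): buf=[_ _ _ _ _ _], head=1, tail=1, size=0
write(42): buf=[_ 42 _ _ _ _], head=1, tail=2, size=1
read(): buf=[_ _ _ _ _ _], head=2, tail=2, size=0
write(86): buf=[_ _ 86 _ _ _], head=2, tail=3, size=1
read(): buf=[_ _ _ _ _ _], head=3, tail=3, size=0
write(82): buf=[_ _ _ 82 _ _], head=3, tail=4, size=1
write(73): buf=[_ _ _ 82 73 _], head=3, tail=5, size=2
write(36): buf=[_ _ _ 82 73 36], head=3, tail=0, size=3

Answer: _ _ _ 82 73 36
3
0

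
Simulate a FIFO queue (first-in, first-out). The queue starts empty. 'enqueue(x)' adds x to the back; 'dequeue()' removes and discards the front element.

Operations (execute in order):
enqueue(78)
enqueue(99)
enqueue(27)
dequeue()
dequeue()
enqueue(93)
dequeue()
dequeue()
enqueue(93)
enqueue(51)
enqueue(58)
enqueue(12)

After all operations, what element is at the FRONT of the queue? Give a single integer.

Answer: 93

Derivation:
enqueue(78): queue = [78]
enqueue(99): queue = [78, 99]
enqueue(27): queue = [78, 99, 27]
dequeue(): queue = [99, 27]
dequeue(): queue = [27]
enqueue(93): queue = [27, 93]
dequeue(): queue = [93]
dequeue(): queue = []
enqueue(93): queue = [93]
enqueue(51): queue = [93, 51]
enqueue(58): queue = [93, 51, 58]
enqueue(12): queue = [93, 51, 58, 12]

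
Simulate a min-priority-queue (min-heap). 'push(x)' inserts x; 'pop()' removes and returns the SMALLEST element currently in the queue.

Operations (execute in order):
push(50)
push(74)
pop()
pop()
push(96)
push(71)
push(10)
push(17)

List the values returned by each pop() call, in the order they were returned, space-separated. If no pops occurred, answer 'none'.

Answer: 50 74

Derivation:
push(50): heap contents = [50]
push(74): heap contents = [50, 74]
pop() → 50: heap contents = [74]
pop() → 74: heap contents = []
push(96): heap contents = [96]
push(71): heap contents = [71, 96]
push(10): heap contents = [10, 71, 96]
push(17): heap contents = [10, 17, 71, 96]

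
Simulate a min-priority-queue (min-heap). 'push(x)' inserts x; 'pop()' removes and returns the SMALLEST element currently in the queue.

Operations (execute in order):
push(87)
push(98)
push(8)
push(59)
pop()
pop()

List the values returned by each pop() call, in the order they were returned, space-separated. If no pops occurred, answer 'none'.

Answer: 8 59

Derivation:
push(87): heap contents = [87]
push(98): heap contents = [87, 98]
push(8): heap contents = [8, 87, 98]
push(59): heap contents = [8, 59, 87, 98]
pop() → 8: heap contents = [59, 87, 98]
pop() → 59: heap contents = [87, 98]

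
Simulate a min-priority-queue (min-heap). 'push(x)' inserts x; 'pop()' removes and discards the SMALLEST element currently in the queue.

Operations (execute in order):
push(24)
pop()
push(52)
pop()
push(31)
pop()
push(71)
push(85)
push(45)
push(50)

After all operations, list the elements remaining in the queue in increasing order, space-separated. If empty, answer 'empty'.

Answer: 45 50 71 85

Derivation:
push(24): heap contents = [24]
pop() → 24: heap contents = []
push(52): heap contents = [52]
pop() → 52: heap contents = []
push(31): heap contents = [31]
pop() → 31: heap contents = []
push(71): heap contents = [71]
push(85): heap contents = [71, 85]
push(45): heap contents = [45, 71, 85]
push(50): heap contents = [45, 50, 71, 85]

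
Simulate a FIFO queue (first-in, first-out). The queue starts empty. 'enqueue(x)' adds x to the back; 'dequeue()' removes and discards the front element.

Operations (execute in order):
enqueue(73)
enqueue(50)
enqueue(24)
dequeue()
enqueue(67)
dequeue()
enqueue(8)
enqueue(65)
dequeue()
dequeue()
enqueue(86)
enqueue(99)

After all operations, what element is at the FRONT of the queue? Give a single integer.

Answer: 8

Derivation:
enqueue(73): queue = [73]
enqueue(50): queue = [73, 50]
enqueue(24): queue = [73, 50, 24]
dequeue(): queue = [50, 24]
enqueue(67): queue = [50, 24, 67]
dequeue(): queue = [24, 67]
enqueue(8): queue = [24, 67, 8]
enqueue(65): queue = [24, 67, 8, 65]
dequeue(): queue = [67, 8, 65]
dequeue(): queue = [8, 65]
enqueue(86): queue = [8, 65, 86]
enqueue(99): queue = [8, 65, 86, 99]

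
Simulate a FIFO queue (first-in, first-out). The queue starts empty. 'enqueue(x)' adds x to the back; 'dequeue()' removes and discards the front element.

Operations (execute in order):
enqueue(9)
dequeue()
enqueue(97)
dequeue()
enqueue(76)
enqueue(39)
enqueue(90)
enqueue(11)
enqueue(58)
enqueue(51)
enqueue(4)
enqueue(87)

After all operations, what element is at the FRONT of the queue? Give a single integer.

enqueue(9): queue = [9]
dequeue(): queue = []
enqueue(97): queue = [97]
dequeue(): queue = []
enqueue(76): queue = [76]
enqueue(39): queue = [76, 39]
enqueue(90): queue = [76, 39, 90]
enqueue(11): queue = [76, 39, 90, 11]
enqueue(58): queue = [76, 39, 90, 11, 58]
enqueue(51): queue = [76, 39, 90, 11, 58, 51]
enqueue(4): queue = [76, 39, 90, 11, 58, 51, 4]
enqueue(87): queue = [76, 39, 90, 11, 58, 51, 4, 87]

Answer: 76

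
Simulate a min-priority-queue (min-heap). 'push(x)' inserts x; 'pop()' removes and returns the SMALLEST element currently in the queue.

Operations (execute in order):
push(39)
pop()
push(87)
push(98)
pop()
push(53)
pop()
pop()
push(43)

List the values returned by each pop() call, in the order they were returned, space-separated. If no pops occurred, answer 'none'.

Answer: 39 87 53 98

Derivation:
push(39): heap contents = [39]
pop() → 39: heap contents = []
push(87): heap contents = [87]
push(98): heap contents = [87, 98]
pop() → 87: heap contents = [98]
push(53): heap contents = [53, 98]
pop() → 53: heap contents = [98]
pop() → 98: heap contents = []
push(43): heap contents = [43]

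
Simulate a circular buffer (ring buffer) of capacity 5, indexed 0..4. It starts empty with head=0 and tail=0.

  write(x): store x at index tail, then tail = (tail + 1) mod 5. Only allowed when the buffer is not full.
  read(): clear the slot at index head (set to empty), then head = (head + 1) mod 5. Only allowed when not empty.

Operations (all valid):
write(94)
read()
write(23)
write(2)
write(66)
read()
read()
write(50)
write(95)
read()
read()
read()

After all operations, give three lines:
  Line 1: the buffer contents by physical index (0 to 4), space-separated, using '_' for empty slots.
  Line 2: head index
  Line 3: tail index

Answer: _ _ _ _ _
1
1

Derivation:
write(94): buf=[94 _ _ _ _], head=0, tail=1, size=1
read(): buf=[_ _ _ _ _], head=1, tail=1, size=0
write(23): buf=[_ 23 _ _ _], head=1, tail=2, size=1
write(2): buf=[_ 23 2 _ _], head=1, tail=3, size=2
write(66): buf=[_ 23 2 66 _], head=1, tail=4, size=3
read(): buf=[_ _ 2 66 _], head=2, tail=4, size=2
read(): buf=[_ _ _ 66 _], head=3, tail=4, size=1
write(50): buf=[_ _ _ 66 50], head=3, tail=0, size=2
write(95): buf=[95 _ _ 66 50], head=3, tail=1, size=3
read(): buf=[95 _ _ _ 50], head=4, tail=1, size=2
read(): buf=[95 _ _ _ _], head=0, tail=1, size=1
read(): buf=[_ _ _ _ _], head=1, tail=1, size=0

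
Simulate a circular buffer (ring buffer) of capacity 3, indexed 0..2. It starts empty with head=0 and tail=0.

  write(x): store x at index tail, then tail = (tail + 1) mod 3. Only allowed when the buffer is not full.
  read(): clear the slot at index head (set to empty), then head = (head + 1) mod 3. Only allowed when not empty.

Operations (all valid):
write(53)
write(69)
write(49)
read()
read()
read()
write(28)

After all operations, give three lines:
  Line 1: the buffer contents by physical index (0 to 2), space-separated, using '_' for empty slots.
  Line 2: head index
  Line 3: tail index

write(53): buf=[53 _ _], head=0, tail=1, size=1
write(69): buf=[53 69 _], head=0, tail=2, size=2
write(49): buf=[53 69 49], head=0, tail=0, size=3
read(): buf=[_ 69 49], head=1, tail=0, size=2
read(): buf=[_ _ 49], head=2, tail=0, size=1
read(): buf=[_ _ _], head=0, tail=0, size=0
write(28): buf=[28 _ _], head=0, tail=1, size=1

Answer: 28 _ _
0
1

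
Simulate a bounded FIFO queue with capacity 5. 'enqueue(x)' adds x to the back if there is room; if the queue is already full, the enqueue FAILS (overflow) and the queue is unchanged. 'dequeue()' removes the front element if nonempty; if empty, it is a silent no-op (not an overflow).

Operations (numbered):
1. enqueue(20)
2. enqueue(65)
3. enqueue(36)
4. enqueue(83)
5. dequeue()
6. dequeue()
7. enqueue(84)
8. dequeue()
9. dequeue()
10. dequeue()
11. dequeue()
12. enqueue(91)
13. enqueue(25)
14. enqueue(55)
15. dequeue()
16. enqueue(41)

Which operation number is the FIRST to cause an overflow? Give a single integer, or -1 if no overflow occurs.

Answer: -1

Derivation:
1. enqueue(20): size=1
2. enqueue(65): size=2
3. enqueue(36): size=3
4. enqueue(83): size=4
5. dequeue(): size=3
6. dequeue(): size=2
7. enqueue(84): size=3
8. dequeue(): size=2
9. dequeue(): size=1
10. dequeue(): size=0
11. dequeue(): empty, no-op, size=0
12. enqueue(91): size=1
13. enqueue(25): size=2
14. enqueue(55): size=3
15. dequeue(): size=2
16. enqueue(41): size=3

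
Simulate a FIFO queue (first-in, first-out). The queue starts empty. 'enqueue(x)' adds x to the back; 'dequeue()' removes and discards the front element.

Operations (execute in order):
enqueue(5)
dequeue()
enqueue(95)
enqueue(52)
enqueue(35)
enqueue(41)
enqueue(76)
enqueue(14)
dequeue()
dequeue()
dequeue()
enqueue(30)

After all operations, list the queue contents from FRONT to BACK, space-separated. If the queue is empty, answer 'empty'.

enqueue(5): [5]
dequeue(): []
enqueue(95): [95]
enqueue(52): [95, 52]
enqueue(35): [95, 52, 35]
enqueue(41): [95, 52, 35, 41]
enqueue(76): [95, 52, 35, 41, 76]
enqueue(14): [95, 52, 35, 41, 76, 14]
dequeue(): [52, 35, 41, 76, 14]
dequeue(): [35, 41, 76, 14]
dequeue(): [41, 76, 14]
enqueue(30): [41, 76, 14, 30]

Answer: 41 76 14 30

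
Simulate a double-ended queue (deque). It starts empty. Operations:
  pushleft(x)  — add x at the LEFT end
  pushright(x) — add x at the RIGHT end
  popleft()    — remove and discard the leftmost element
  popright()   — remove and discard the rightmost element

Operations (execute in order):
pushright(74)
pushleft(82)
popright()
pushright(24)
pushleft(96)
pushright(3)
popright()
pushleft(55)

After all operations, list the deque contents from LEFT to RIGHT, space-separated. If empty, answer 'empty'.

Answer: 55 96 82 24

Derivation:
pushright(74): [74]
pushleft(82): [82, 74]
popright(): [82]
pushright(24): [82, 24]
pushleft(96): [96, 82, 24]
pushright(3): [96, 82, 24, 3]
popright(): [96, 82, 24]
pushleft(55): [55, 96, 82, 24]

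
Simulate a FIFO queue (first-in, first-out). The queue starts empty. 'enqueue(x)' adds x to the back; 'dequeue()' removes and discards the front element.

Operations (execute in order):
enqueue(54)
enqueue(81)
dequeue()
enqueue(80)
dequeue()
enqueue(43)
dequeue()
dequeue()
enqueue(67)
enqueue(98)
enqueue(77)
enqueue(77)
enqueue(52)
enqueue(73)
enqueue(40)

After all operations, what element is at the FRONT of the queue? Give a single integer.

enqueue(54): queue = [54]
enqueue(81): queue = [54, 81]
dequeue(): queue = [81]
enqueue(80): queue = [81, 80]
dequeue(): queue = [80]
enqueue(43): queue = [80, 43]
dequeue(): queue = [43]
dequeue(): queue = []
enqueue(67): queue = [67]
enqueue(98): queue = [67, 98]
enqueue(77): queue = [67, 98, 77]
enqueue(77): queue = [67, 98, 77, 77]
enqueue(52): queue = [67, 98, 77, 77, 52]
enqueue(73): queue = [67, 98, 77, 77, 52, 73]
enqueue(40): queue = [67, 98, 77, 77, 52, 73, 40]

Answer: 67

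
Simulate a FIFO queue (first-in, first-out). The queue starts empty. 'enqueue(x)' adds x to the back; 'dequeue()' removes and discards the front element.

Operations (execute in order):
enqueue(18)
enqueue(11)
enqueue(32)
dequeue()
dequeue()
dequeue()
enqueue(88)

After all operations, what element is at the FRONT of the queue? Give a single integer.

enqueue(18): queue = [18]
enqueue(11): queue = [18, 11]
enqueue(32): queue = [18, 11, 32]
dequeue(): queue = [11, 32]
dequeue(): queue = [32]
dequeue(): queue = []
enqueue(88): queue = [88]

Answer: 88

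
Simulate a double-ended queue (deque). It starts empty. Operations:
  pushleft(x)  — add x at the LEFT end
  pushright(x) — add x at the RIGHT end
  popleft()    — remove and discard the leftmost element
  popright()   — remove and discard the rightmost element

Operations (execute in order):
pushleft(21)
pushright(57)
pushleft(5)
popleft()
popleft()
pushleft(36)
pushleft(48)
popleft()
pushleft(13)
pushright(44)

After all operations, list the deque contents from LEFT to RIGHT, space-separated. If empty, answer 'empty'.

pushleft(21): [21]
pushright(57): [21, 57]
pushleft(5): [5, 21, 57]
popleft(): [21, 57]
popleft(): [57]
pushleft(36): [36, 57]
pushleft(48): [48, 36, 57]
popleft(): [36, 57]
pushleft(13): [13, 36, 57]
pushright(44): [13, 36, 57, 44]

Answer: 13 36 57 44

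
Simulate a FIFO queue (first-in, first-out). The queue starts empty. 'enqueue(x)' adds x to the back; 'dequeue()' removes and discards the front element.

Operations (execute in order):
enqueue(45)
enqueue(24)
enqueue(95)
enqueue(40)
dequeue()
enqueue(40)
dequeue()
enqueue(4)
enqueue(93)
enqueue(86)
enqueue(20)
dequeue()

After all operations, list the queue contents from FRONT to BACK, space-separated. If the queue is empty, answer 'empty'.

enqueue(45): [45]
enqueue(24): [45, 24]
enqueue(95): [45, 24, 95]
enqueue(40): [45, 24, 95, 40]
dequeue(): [24, 95, 40]
enqueue(40): [24, 95, 40, 40]
dequeue(): [95, 40, 40]
enqueue(4): [95, 40, 40, 4]
enqueue(93): [95, 40, 40, 4, 93]
enqueue(86): [95, 40, 40, 4, 93, 86]
enqueue(20): [95, 40, 40, 4, 93, 86, 20]
dequeue(): [40, 40, 4, 93, 86, 20]

Answer: 40 40 4 93 86 20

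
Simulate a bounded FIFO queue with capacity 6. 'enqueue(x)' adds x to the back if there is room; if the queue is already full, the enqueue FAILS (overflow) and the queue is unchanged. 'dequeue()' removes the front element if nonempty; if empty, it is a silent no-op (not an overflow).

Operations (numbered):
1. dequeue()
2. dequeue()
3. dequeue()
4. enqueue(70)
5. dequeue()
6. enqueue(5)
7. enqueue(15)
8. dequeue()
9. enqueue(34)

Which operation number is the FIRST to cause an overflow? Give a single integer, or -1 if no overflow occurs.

1. dequeue(): empty, no-op, size=0
2. dequeue(): empty, no-op, size=0
3. dequeue(): empty, no-op, size=0
4. enqueue(70): size=1
5. dequeue(): size=0
6. enqueue(5): size=1
7. enqueue(15): size=2
8. dequeue(): size=1
9. enqueue(34): size=2

Answer: -1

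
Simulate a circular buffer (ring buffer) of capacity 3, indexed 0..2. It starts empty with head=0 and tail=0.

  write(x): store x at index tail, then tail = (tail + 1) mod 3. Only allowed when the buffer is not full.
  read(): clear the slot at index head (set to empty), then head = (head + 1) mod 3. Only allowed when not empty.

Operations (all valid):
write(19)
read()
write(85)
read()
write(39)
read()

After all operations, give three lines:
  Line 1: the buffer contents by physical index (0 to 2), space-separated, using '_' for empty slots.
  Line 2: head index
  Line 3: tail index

write(19): buf=[19 _ _], head=0, tail=1, size=1
read(): buf=[_ _ _], head=1, tail=1, size=0
write(85): buf=[_ 85 _], head=1, tail=2, size=1
read(): buf=[_ _ _], head=2, tail=2, size=0
write(39): buf=[_ _ 39], head=2, tail=0, size=1
read(): buf=[_ _ _], head=0, tail=0, size=0

Answer: _ _ _
0
0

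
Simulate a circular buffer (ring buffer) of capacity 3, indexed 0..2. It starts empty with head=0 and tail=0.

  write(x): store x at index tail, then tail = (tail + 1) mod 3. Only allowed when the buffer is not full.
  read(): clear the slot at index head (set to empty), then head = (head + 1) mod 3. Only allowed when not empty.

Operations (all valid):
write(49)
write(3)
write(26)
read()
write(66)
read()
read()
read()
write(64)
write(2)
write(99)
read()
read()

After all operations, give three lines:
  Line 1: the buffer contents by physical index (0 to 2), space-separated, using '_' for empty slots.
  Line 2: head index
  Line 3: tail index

write(49): buf=[49 _ _], head=0, tail=1, size=1
write(3): buf=[49 3 _], head=0, tail=2, size=2
write(26): buf=[49 3 26], head=0, tail=0, size=3
read(): buf=[_ 3 26], head=1, tail=0, size=2
write(66): buf=[66 3 26], head=1, tail=1, size=3
read(): buf=[66 _ 26], head=2, tail=1, size=2
read(): buf=[66 _ _], head=0, tail=1, size=1
read(): buf=[_ _ _], head=1, tail=1, size=0
write(64): buf=[_ 64 _], head=1, tail=2, size=1
write(2): buf=[_ 64 2], head=1, tail=0, size=2
write(99): buf=[99 64 2], head=1, tail=1, size=3
read(): buf=[99 _ 2], head=2, tail=1, size=2
read(): buf=[99 _ _], head=0, tail=1, size=1

Answer: 99 _ _
0
1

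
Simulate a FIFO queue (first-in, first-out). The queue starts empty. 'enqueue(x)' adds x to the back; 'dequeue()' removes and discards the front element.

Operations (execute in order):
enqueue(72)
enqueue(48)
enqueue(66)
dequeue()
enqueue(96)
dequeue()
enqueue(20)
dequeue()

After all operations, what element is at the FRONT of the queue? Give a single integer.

Answer: 96

Derivation:
enqueue(72): queue = [72]
enqueue(48): queue = [72, 48]
enqueue(66): queue = [72, 48, 66]
dequeue(): queue = [48, 66]
enqueue(96): queue = [48, 66, 96]
dequeue(): queue = [66, 96]
enqueue(20): queue = [66, 96, 20]
dequeue(): queue = [96, 20]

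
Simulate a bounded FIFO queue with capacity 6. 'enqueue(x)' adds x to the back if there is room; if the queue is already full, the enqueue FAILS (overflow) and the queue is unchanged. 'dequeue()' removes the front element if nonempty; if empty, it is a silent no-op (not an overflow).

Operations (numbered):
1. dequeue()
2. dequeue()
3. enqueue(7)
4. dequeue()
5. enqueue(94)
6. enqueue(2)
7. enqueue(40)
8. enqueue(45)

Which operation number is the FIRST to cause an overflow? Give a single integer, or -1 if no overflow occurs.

1. dequeue(): empty, no-op, size=0
2. dequeue(): empty, no-op, size=0
3. enqueue(7): size=1
4. dequeue(): size=0
5. enqueue(94): size=1
6. enqueue(2): size=2
7. enqueue(40): size=3
8. enqueue(45): size=4

Answer: -1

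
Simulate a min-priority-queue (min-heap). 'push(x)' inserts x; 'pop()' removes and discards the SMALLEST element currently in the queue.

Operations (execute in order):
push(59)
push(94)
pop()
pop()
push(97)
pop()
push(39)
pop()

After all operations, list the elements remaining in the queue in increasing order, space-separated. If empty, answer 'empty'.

Answer: empty

Derivation:
push(59): heap contents = [59]
push(94): heap contents = [59, 94]
pop() → 59: heap contents = [94]
pop() → 94: heap contents = []
push(97): heap contents = [97]
pop() → 97: heap contents = []
push(39): heap contents = [39]
pop() → 39: heap contents = []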